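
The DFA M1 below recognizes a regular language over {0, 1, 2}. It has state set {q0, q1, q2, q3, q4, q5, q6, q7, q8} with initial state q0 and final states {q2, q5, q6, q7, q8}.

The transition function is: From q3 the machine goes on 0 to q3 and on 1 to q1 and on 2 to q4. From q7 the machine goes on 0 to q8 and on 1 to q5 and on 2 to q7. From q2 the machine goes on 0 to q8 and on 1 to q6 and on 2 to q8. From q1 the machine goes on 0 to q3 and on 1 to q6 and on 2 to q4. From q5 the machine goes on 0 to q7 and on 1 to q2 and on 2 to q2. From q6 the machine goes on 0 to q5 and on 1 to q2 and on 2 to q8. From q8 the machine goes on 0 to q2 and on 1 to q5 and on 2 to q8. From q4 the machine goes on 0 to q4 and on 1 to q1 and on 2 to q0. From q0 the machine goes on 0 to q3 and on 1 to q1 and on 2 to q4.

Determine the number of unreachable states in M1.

0

A breadth-first search from the start state visits every state.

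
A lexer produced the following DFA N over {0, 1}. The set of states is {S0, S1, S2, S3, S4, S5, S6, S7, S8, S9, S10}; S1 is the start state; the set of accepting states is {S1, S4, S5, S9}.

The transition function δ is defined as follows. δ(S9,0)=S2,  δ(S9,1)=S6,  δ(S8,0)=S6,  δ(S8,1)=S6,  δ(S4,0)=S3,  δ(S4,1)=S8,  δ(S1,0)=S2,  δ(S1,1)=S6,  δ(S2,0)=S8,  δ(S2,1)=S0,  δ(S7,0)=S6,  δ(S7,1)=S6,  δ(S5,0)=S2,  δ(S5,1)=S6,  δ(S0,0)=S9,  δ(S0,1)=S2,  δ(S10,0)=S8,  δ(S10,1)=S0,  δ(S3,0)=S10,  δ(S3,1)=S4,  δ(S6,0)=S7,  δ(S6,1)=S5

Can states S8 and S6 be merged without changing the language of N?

States {S3,S4,S10} cannot be reached from the start state, so discard them.
P0 = {S1,S5,S9} | {S0,S2,S6,S7,S8}.
Split {S0,S2,S6,S7,S8} by δ(·,0) → {S2,S6,S7,S8} and {S0}.
Refine {S2,S6,S7,S8} on symbol 1: members go to different blocks, giving {S7,S8} and {S2} and {S6}.
The partition is now stable with 5 blocks: {S1,S5,S9} | {S7,S8} | {S0} | {S2} | {S6}.
S8 and S6 end up in different blocks, so they are distinguishable. For instance, the string '1' is accepted from only S6.

No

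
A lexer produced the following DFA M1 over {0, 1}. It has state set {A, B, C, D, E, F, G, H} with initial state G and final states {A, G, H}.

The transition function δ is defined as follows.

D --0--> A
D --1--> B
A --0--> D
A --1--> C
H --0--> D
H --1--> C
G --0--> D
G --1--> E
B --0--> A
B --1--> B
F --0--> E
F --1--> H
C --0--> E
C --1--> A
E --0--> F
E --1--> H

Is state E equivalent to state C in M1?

Start with accepting vs non-accepting: {A,G,H} | {B,C,D,E,F}.
Refine {B,C,D,E,F} on symbol 0: members go to different blocks, giving {C,E,F} and {B,D}.
No further refinement is possible. Final partition (3 blocks): {A,G,H} | {C,E,F} | {B,D}.
E and C lie in the same block of the stable partition, so they are equivalent — no string distinguishes them.

Yes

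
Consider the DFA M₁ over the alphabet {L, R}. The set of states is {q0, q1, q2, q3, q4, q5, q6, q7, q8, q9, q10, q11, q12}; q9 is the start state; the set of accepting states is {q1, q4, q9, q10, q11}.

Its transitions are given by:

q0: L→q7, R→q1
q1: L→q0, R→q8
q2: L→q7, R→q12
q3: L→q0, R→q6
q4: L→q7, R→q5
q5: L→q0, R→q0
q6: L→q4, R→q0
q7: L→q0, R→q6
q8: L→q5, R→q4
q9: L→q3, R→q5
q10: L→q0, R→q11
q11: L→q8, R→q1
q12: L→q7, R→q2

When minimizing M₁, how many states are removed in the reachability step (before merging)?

BFS from q9 reaches {q0, q1, q3, q4, q5, q6, q7, q8, q9}; the 4 state(s) q2, q10, q11, q12 are never visited.

4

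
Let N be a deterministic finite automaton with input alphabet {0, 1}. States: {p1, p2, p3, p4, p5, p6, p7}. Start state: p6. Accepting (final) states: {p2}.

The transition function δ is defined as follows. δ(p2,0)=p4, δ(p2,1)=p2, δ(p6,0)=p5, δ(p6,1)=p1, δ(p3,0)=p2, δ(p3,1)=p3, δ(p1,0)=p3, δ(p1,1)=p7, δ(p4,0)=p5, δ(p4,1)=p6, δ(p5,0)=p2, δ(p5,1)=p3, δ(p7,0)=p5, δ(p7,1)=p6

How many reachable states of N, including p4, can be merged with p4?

4

Start with accepting vs non-accepting: {p2} | {p1,p3,p4,p5,p6,p7}.
Split {p1,p3,p4,p5,p6,p7} by δ(·,0) → {p1,p4,p6,p7} and {p3,p5}.
The partition is now stable with 3 blocks: {p2} | {p1,p4,p6,p7} | {p3,p5}.
The equivalence class containing p4 is {p1,p4,p6,p7}, of size 4.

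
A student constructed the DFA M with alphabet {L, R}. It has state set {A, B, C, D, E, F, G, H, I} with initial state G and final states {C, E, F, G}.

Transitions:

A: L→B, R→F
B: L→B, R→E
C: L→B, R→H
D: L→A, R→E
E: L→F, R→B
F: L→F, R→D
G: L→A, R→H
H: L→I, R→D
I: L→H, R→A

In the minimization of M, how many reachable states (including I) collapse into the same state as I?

2

First remove the unreachable states {C}; 8 states remain.
P0 = {E,F,G} | {A,B,D,H,I}.
On input L, block {E,F,G} splits into {E,F} and {G}.
On input R, block {A,B,D,H,I} splits into {A,B,D} and {H,I}.
The partition is now stable with 4 blocks: {E,F} | {A,B,D} | {G} | {H,I}.
The equivalence class containing I is {H,I}, of size 2.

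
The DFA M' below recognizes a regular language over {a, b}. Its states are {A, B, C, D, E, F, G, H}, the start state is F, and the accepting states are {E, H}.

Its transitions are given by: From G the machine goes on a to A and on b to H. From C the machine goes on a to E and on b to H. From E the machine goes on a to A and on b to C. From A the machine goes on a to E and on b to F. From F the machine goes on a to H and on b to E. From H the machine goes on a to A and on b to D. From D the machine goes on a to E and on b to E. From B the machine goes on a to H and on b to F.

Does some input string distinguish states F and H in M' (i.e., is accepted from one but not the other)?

First remove the unreachable states {B,G}; 6 states remain.
Initial partition by acceptance: {E,H} | {A,C,D,F}.
Split {A,C,D,F} by δ(·,b) → {C,D,F} and {A}.
No further refinement is possible. Final partition (3 blocks): {E,H} | {C,D,F} | {A}.
F and H end up in different blocks, so they are distinguishable. For instance, the string 'ε' is accepted from only H.

Yes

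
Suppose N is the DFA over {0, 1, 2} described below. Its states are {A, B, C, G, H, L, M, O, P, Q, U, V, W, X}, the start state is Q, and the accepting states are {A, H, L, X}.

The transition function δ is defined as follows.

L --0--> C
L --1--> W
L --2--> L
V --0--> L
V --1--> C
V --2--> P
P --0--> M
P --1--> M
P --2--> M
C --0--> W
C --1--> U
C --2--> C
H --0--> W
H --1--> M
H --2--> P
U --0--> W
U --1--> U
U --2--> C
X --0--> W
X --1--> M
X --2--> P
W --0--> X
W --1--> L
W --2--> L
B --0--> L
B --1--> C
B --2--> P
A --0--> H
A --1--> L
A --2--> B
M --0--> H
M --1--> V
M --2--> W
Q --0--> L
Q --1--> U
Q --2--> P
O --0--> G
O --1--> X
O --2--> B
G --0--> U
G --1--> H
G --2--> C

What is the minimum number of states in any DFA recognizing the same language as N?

States {A,B,G,O} cannot be reached from the start state, so discard them.
P0 = {H,L,X} | {C,M,P,Q,U,V,W}.
Split {H,L,X} by δ(·,2) → {H,X} and {L}.
On input 0, block {C,M,P,Q,U,V,W} splits into {C,P,U} and {M,W} and {Q,V}.
Refine {C,P,U} on symbol 1: members go to different blocks, giving {C,U} and {P}.
Split {M,W} by δ(·,1) → {M} and {W}.
No further refinement is possible. Final partition (7 blocks): {H,X} | {C,U} | {L} | {M} | {Q,V} | {P} | {W}.

7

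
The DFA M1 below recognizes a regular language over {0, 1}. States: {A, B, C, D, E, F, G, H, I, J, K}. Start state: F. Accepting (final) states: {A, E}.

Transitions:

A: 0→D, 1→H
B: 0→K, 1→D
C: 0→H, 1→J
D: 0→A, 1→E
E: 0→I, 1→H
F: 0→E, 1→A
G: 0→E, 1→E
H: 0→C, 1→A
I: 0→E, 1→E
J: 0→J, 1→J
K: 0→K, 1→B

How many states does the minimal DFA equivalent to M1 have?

5

States {B,G,K} cannot be reached from the start state, so discard them.
P0 = {A,E} | {C,D,F,H,I,J}.
On input 0, block {C,D,F,H,I,J} splits into {C,H,J} and {D,F,I}.
On input 1, block {C,H,J} splits into {C,J} and {H}.
On input 0, block {C,J} splits into {C} and {J}.
Stable partition: {A,E} | {C} | {D,F,I} | {H} | {J} — 5 equivalence classes.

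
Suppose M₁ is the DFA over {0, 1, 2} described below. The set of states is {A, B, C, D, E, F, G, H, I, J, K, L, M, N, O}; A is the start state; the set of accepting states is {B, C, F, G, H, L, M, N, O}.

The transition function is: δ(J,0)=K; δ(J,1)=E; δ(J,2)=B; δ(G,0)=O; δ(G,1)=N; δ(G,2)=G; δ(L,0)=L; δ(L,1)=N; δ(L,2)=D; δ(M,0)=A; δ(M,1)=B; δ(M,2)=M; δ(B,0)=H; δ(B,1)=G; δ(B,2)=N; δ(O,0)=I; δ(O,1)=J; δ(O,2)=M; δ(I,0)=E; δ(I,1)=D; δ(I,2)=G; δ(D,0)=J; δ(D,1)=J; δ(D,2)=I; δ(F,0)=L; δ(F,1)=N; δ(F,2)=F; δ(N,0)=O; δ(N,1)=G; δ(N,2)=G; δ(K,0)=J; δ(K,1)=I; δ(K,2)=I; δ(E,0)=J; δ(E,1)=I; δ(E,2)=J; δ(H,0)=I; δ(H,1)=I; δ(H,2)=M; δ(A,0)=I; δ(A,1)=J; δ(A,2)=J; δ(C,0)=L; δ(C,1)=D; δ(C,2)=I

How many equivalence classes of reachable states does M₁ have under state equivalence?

5

First remove the unreachable states {C,F,L}; 12 states remain.
P0 = {B,G,H,M,N,O} | {A,D,E,I,J,K}.
On input 0, block {B,G,H,M,N,O} splits into {B,G,N} and {H,M,O}.
Refine {A,D,E,I,J,K} on symbol 2: members go to different blocks, giving {A,D,E,K} and {I,J}.
Refine {H,M,O} on symbol 0: members go to different blocks, giving {H,O} and {M}.
Stable partition: {B,G,N} | {A,D,E,K} | {H,O} | {I,J} | {M} — 5 equivalence classes.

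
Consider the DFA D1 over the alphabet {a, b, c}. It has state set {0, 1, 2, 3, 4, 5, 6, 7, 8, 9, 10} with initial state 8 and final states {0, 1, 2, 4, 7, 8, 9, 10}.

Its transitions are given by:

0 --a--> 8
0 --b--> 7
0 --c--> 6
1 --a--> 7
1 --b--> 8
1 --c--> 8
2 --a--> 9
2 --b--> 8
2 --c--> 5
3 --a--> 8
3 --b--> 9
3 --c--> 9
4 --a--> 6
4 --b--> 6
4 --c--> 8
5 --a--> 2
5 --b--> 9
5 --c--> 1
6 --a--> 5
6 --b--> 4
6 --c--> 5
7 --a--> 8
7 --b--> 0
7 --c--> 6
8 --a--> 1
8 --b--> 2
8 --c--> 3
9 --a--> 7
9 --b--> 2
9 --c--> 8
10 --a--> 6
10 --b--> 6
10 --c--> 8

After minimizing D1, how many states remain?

6

Reachable states from the start: {0,1,2,3,4,5,6,7,8,9}. Unreachable: {10} — drop them.
Start with accepting vs non-accepting: {0,1,2,4,7,8,9} | {3,5,6}.
On input a, block {0,1,2,4,7,8,9} splits into {0,1,2,7,8,9} and {4}.
Split {0,1,2,7,8,9} by δ(·,c) → {0,2,7,8} and {1,9}.
Refine {0,2,7,8} on symbol a: members go to different blocks, giving {0,7} and {2,8}.
Split {3,5,6} by δ(·,a) → {3,5} and {6}.
The partition is now stable with 6 blocks: {0,7} | {3,5} | {4} | {1,9} | {2,8} | {6}.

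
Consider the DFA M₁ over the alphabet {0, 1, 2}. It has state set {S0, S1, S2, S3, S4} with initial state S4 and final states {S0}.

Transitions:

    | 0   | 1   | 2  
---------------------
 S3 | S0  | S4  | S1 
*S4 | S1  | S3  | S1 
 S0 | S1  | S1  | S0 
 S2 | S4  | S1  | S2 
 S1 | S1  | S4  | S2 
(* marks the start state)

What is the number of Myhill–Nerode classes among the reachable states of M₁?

All states are reachable from the start state.
P0 = {S0} | {S1,S2,S3,S4}.
Refine {S1,S2,S3,S4} on symbol 0: members go to different blocks, giving {S1,S2,S4} and {S3}.
Split {S1,S2,S4} by δ(·,1) → {S1,S2} and {S4}.
On input 0, block {S1,S2} splits into {S1} and {S2}.
Stable partition: {S0} | {S1} | {S3} | {S4} | {S2} — 5 equivalence classes.

5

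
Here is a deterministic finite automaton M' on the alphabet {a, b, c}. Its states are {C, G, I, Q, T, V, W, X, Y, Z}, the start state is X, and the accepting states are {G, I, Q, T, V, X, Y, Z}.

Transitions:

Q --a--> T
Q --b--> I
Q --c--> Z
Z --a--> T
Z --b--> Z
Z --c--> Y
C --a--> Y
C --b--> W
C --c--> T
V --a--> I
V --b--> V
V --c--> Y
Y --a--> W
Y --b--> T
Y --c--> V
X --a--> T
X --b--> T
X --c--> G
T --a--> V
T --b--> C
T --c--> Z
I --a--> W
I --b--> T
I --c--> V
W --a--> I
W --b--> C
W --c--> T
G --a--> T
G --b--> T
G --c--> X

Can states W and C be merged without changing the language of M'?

Yes

Reachable states from the start: {C,G,I,T,V,W,X,Y,Z}. Unreachable: {Q} — drop them.
Start with accepting vs non-accepting: {G,I,T,V,X,Y,Z} | {C,W}.
On input a, block {G,I,T,V,X,Y,Z} splits into {G,T,V,X,Z} and {I,Y}.
Refine {G,T,V,X,Z} on symbol a: members go to different blocks, giving {G,T,X,Z} and {V}.
On input a, block {G,T,X,Z} splits into {G,X,Z} and {T}.
Refine {G,X,Z} on symbol b: members go to different blocks, giving {G,X} and {Z}.
The partition is now stable with 6 blocks: {G,X} | {C,W} | {I,Y} | {V} | {T} | {Z}.
W and C lie in the same block of the stable partition, so they are equivalent — no string distinguishes them.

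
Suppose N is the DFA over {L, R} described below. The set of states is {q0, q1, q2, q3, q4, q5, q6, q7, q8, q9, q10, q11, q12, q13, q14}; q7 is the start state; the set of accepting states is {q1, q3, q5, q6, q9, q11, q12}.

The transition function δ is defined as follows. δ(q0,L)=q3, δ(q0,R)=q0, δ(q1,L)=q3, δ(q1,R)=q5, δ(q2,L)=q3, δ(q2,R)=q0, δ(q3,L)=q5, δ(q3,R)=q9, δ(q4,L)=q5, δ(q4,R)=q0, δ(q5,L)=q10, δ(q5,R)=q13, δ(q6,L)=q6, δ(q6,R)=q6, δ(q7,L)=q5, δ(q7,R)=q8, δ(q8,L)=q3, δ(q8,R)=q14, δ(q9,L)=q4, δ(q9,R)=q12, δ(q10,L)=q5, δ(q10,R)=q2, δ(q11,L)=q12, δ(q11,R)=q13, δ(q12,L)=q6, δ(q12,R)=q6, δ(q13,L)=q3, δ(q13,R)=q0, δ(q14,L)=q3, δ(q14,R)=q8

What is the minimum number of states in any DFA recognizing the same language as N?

6

First remove the unreachable states {q1,q11}; 13 states remain.
Initial partition by acceptance: {q3,q5,q6,q9,q12} | {q0,q2,q4,q7,q8,q10,q13,q14}.
On input L, block {q3,q5,q6,q9,q12} splits into {q3,q6,q12} and {q5,q9}.
On input L, block {q3,q6,q12} splits into {q6,q12} and {q3}.
On input L, block {q0,q2,q4,q7,q8,q10,q13,q14} splits into {q0,q2,q8,q13,q14} and {q4,q7,q10}.
On input R, block {q5,q9} splits into {q5} and {q9}.
No further refinement is possible. Final partition (6 blocks): {q6,q12} | {q0,q2,q8,q13,q14} | {q5} | {q3} | {q4,q7,q10} | {q9}.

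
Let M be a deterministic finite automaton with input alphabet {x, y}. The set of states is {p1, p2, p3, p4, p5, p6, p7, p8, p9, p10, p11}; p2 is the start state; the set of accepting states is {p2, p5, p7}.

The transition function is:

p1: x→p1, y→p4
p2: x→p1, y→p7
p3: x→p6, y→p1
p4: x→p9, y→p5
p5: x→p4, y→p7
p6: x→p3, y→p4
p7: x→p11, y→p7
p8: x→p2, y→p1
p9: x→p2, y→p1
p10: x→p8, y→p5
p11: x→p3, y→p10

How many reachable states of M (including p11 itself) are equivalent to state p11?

Every state is reachable, so we keep all 11.
Start with accepting vs non-accepting: {p2,p5,p7} | {p1,p3,p4,p6,p8,p9,p10,p11}.
Refine {p1,p3,p4,p6,p8,p9,p10,p11} on symbol x: members go to different blocks, giving {p1,p3,p4,p6,p10,p11} and {p8,p9}.
Split {p1,p3,p4,p6,p10,p11} by δ(·,x) → {p1,p3,p6,p11} and {p4,p10}.
Refine {p2,p5,p7} on symbol x: members go to different blocks, giving {p2,p7} and {p5}.
On input y, block {p1,p3,p6,p11} splits into {p1,p6,p11} and {p3}.
On input x, block {p1,p6,p11} splits into {p6,p11} and {p1}.
Split {p2,p7} by δ(·,x) → {p2} and {p7}.
The partition is now stable with 8 blocks: {p2} | {p6,p11} | {p8,p9} | {p4,p10} | {p5} | {p3} | {p1} | {p7}.
State p11 belongs to the block {p6,p11}, which has 2 states.

2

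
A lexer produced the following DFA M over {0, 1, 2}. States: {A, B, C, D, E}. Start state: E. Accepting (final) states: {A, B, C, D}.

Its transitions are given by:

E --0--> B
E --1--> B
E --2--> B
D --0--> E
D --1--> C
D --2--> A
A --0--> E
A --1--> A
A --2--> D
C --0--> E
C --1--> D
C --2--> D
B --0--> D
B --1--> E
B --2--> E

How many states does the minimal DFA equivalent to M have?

Initial partition by acceptance: {A,B,C,D} | {E}.
Refine {A,B,C,D} on symbol 0: members go to different blocks, giving {A,C,D} and {B}.
The partition is now stable with 3 blocks: {A,C,D} | {E} | {B}.

3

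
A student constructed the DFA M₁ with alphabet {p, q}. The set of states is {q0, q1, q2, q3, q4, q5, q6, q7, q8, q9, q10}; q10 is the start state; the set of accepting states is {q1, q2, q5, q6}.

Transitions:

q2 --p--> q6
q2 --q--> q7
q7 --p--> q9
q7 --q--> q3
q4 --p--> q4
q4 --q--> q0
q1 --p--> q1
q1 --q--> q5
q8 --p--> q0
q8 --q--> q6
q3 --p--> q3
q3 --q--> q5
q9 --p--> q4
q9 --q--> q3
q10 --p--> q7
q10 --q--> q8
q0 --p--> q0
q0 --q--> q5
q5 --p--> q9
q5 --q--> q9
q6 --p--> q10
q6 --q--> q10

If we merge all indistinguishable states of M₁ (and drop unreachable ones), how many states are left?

States {q1,q2} cannot be reached from the start state, so discard them.
Initial partition by acceptance: {q5,q6} | {q0,q3,q4,q7,q8,q9,q10}.
Split {q0,q3,q4,q7,q8,q9,q10} by δ(·,q) → {q4,q7,q9,q10} and {q0,q3,q8}.
The partition is now stable with 3 blocks: {q5,q6} | {q4,q7,q9,q10} | {q0,q3,q8}.

3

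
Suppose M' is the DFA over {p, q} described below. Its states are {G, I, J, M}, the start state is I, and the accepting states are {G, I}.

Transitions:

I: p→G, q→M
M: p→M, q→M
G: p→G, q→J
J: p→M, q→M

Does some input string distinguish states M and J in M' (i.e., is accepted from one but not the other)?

Every state is reachable, so we keep all 4.
P0 = {G,I} | {J,M}.
The partition is now stable with 2 blocks: {G,I} | {J,M}.
M and J lie in the same block of the stable partition, so they are equivalent — no string distinguishes them.

No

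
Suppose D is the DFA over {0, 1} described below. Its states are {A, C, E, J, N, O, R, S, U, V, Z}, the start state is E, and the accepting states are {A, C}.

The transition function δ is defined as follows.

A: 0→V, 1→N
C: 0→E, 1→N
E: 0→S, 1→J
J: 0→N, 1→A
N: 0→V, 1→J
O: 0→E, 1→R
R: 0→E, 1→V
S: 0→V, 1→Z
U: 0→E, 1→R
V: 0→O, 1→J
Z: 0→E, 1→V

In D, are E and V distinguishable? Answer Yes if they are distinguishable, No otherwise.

States {C,U} cannot be reached from the start state, so discard them.
P0 = {A} | {E,J,N,O,R,S,V,Z}.
Split {E,J,N,O,R,S,V,Z} by δ(·,1) → {E,N,O,R,S,V,Z} and {J}.
On input 1, block {E,N,O,R,S,V,Z} splits into {O,R,S,Z} and {E,N,V}.
Refine {O,R,S,Z} on symbol 1: members go to different blocks, giving {R,Z} and {O,S}.
Split {E,N,V} by δ(·,0) → {E,V} and {N}.
Stable partition: {A} | {R,Z} | {J} | {E,V} | {O,S} | {N} — 6 equivalence classes.
E and V lie in the same block of the stable partition, so they are equivalent — no string distinguishes them.

No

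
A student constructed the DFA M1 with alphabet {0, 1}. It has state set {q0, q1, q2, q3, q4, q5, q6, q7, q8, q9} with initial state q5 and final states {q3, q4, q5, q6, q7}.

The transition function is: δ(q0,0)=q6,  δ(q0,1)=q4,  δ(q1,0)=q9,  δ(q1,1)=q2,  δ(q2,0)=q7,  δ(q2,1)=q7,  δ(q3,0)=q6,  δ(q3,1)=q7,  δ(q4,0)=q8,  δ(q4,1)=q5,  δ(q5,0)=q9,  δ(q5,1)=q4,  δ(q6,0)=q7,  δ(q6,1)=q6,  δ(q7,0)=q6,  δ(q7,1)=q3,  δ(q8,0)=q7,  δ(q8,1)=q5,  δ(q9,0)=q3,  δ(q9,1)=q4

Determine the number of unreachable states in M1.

3

Starting at q5 and following transitions, the reachable set is {q3, q4, q5, q6, q7, q8, q9}. That leaves q0, q1, q2 unreachable — 3 in total.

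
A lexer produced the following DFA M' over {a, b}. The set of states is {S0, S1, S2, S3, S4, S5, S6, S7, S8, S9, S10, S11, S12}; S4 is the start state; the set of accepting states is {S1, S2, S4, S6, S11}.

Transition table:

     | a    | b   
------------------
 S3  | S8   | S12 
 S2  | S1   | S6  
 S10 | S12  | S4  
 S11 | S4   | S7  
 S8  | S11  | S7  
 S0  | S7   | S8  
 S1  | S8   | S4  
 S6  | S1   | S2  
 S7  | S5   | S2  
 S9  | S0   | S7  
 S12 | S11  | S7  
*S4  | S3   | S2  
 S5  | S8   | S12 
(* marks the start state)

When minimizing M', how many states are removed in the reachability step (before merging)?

3

No path from S4 leads to S0, S9, S10; the other 10 states are all reachable.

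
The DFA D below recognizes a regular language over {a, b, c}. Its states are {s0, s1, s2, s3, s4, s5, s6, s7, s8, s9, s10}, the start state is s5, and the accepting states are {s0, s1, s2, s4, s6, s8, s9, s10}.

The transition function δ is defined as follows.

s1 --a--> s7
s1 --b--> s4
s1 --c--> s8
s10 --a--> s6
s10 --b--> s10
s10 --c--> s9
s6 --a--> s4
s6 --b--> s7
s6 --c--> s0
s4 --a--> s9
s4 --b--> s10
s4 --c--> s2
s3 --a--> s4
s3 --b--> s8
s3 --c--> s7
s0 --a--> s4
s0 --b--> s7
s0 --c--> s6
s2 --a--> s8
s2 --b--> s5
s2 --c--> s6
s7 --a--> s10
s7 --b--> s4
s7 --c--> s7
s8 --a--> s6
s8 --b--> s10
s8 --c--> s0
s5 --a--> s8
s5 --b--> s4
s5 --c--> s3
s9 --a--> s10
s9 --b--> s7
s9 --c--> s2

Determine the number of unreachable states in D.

No path from s5 leads to s1; the other 10 states are all reachable.

1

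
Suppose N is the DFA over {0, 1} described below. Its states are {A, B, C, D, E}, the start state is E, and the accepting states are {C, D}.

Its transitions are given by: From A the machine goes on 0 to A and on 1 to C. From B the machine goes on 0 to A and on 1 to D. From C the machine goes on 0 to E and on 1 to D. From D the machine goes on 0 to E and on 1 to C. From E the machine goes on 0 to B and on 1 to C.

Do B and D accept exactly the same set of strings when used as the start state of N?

P0 = {C,D} | {A,B,E}.
Stable partition: {C,D} | {A,B,E} — 2 equivalence classes.
B and D end up in different blocks, so they are distinguishable. For instance, the string 'ε' is accepted from only D.

No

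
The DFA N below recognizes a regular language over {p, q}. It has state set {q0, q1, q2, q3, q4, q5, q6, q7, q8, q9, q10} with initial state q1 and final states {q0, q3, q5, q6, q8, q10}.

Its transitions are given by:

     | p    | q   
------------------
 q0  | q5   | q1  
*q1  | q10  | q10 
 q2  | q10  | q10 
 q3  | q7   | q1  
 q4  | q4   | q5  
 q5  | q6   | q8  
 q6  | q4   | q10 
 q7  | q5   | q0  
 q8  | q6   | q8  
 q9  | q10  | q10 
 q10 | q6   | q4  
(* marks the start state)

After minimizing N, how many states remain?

5

Reachable states from the start: {q1,q4,q5,q6,q8,q10}. Unreachable: {q0,q2,q3,q7,q9} — drop them.
P0 = {q5,q6,q8,q10} | {q1,q4}.
On input p, block {q5,q6,q8,q10} splits into {q5,q8,q10} and {q6}.
On input q, block {q5,q8,q10} splits into {q5,q8} and {q10}.
Refine {q1,q4} on symbol p: members go to different blocks, giving {q1} and {q4}.
No further refinement is possible. Final partition (5 blocks): {q5,q8} | {q1} | {q6} | {q10} | {q4}.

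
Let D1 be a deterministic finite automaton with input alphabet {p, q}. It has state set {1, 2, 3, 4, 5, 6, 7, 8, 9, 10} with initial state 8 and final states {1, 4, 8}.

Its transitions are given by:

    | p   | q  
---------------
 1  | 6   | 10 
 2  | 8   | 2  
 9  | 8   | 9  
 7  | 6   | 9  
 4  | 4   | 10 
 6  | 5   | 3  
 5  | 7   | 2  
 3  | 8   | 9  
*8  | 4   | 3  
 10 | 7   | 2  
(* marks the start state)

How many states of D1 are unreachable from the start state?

1

No path from 8 leads to 1; the other 9 states are all reachable.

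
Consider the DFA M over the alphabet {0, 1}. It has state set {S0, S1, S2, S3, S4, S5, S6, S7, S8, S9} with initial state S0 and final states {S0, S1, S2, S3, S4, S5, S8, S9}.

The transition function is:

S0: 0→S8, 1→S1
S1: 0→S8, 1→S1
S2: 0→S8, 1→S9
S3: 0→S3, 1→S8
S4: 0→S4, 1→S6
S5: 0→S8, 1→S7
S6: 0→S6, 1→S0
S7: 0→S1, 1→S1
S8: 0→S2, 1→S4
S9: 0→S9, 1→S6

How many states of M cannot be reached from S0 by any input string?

BFS from S0 reaches {S0, S1, S2, S4, S6, S8, S9}; the 3 state(s) S3, S5, S7 are never visited.

3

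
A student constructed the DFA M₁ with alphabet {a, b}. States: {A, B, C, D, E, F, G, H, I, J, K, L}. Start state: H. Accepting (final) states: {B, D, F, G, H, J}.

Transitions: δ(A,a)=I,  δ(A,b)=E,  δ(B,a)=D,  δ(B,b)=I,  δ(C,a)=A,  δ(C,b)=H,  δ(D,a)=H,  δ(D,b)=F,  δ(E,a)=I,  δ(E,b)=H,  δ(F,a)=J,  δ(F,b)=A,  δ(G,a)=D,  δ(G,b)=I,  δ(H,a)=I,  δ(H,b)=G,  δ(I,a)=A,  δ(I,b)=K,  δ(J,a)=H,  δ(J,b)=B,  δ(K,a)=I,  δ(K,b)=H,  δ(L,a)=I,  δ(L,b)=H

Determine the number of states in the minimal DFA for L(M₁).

5

Reachable states from the start: {A,B,D,E,F,G,H,I,J,K}. Unreachable: {C,L} — drop them.
P0 = {B,D,F,G,H,J} | {A,E,I,K}.
Refine {B,D,F,G,H,J} on symbol a: members go to different blocks, giving {B,D,F,G,J} and {H}.
Split {B,D,F,G,J} by δ(·,a) → {B,F,G} and {D,J}.
Split {A,E,I,K} by δ(·,b) → {A,I} and {E,K}.
No further refinement is possible. Final partition (5 blocks): {B,F,G} | {A,I} | {H} | {D,J} | {E,K}.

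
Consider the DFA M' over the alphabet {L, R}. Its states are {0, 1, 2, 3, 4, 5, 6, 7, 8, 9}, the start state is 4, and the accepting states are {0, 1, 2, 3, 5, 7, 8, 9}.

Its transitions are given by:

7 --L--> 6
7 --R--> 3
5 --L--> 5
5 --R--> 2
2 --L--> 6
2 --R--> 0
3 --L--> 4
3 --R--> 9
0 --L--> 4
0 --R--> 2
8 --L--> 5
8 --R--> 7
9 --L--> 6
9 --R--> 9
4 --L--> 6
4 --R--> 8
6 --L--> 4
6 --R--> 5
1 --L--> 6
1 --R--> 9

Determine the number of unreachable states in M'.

1

BFS from 4 reaches {0, 2, 3, 4, 5, 6, 7, 8, 9}; the 1 state(s) 1 are never visited.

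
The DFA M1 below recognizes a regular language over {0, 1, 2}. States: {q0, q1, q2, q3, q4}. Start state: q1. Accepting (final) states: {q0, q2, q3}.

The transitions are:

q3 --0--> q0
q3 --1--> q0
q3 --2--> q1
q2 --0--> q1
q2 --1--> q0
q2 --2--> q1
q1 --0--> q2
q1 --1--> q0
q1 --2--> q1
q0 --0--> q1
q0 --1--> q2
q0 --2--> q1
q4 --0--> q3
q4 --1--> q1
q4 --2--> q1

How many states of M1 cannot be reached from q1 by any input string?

Starting at q1 and following transitions, the reachable set is {q0, q1, q2}. That leaves q3, q4 unreachable — 2 in total.

2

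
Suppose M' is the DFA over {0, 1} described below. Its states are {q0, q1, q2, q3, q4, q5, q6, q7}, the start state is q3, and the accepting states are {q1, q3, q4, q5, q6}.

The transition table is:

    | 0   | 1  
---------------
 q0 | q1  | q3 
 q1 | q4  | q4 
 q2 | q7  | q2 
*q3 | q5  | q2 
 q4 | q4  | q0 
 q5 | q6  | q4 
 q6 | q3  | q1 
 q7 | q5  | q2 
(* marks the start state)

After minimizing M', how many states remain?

All states are reachable from the start state.
P0 = {q1,q3,q4,q5,q6} | {q0,q2,q7}.
Split {q1,q3,q4,q5,q6} by δ(·,1) → {q1,q5,q6} and {q3,q4}.
Refine {q1,q5,q6} on symbol 0: members go to different blocks, giving {q1,q6} and {q5}.
On input 1, block {q1,q6} splits into {q1} and {q6}.
Split {q0,q2,q7} by δ(·,0) → {q0} and {q2} and {q7}.
On input 0, block {q3,q4} splits into {q3} and {q4}.
No further refinement is possible. Final partition (8 blocks): {q1} | {q0} | {q3} | {q5} | {q6} | {q2} | {q7} | {q4}.

8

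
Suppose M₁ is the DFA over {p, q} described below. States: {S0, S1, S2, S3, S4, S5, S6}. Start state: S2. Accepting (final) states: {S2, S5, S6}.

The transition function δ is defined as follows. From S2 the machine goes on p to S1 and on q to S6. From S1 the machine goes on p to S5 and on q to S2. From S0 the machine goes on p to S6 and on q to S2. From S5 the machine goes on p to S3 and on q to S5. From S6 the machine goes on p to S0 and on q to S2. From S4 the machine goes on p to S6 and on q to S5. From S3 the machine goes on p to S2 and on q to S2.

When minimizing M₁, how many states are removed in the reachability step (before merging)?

1

Starting at S2 and following transitions, the reachable set is {S0, S1, S2, S3, S5, S6}. That leaves S4 unreachable — 1 in total.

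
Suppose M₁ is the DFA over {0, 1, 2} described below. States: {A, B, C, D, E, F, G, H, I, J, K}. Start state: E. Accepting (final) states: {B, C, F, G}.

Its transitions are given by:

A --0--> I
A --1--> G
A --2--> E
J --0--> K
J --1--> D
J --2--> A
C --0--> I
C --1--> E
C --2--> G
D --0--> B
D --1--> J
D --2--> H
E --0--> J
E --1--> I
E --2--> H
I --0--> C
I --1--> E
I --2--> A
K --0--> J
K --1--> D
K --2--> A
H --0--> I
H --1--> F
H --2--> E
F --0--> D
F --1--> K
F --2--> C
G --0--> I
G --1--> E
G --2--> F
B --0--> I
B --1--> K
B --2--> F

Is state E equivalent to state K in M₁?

Every state is reachable, so we keep all 11.
P0 = {B,C,F,G} | {A,D,E,H,I,J,K}.
On input 0, block {A,D,E,H,I,J,K} splits into {A,E,H,J,K} and {D,I}.
Split {A,E,H,J,K} by δ(·,0) → {E,J,K} and {A,H}.
Stable partition: {B,C,F,G} | {E,J,K} | {D,I} | {A,H} — 4 equivalence classes.
E and K lie in the same block of the stable partition, so they are equivalent — no string distinguishes them.

Yes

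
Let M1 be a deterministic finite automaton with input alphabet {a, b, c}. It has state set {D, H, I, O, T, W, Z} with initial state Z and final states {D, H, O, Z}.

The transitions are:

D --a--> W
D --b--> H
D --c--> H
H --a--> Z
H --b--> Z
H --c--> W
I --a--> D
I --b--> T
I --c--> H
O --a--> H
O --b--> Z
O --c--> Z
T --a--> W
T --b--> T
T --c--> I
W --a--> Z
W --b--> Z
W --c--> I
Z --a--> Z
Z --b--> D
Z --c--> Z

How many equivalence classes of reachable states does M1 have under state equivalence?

Reachable states from the start: {D,H,I,T,W,Z}. Unreachable: {O} — drop them.
Start with accepting vs non-accepting: {D,H,Z} | {I,T,W}.
On input a, block {D,H,Z} splits into {H,Z} and {D}.
Split {H,Z} by δ(·,b) → {Z} and {H}.
Split {I,T,W} by δ(·,a) → {W} and {T} and {I}.
The partition is now stable with 6 blocks: {Z} | {W} | {D} | {H} | {T} | {I}.

6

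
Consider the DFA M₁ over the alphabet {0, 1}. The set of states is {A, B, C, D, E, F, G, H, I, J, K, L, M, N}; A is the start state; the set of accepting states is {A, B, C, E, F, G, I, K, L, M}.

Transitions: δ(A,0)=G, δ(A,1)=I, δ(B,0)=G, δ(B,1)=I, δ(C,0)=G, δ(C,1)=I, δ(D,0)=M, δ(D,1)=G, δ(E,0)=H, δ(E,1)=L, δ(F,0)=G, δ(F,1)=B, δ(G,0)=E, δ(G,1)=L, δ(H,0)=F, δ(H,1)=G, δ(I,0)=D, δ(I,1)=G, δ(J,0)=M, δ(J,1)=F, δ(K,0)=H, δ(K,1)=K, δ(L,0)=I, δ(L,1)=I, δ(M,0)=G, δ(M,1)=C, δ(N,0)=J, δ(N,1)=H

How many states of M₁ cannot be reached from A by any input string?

Starting at A and following transitions, the reachable set is {A, B, C, D, E, F, G, H, I, L, M}. That leaves J, K, N unreachable — 3 in total.

3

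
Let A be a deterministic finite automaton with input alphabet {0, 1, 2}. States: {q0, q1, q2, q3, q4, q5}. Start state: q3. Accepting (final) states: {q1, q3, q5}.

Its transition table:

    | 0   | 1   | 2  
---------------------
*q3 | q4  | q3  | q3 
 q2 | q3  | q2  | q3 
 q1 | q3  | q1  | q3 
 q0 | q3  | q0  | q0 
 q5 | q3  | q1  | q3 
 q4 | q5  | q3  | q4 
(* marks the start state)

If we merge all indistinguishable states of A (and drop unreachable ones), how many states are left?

First remove the unreachable states {q0,q2}; 4 states remain.
P0 = {q1,q3,q5} | {q4}.
On input 0, block {q1,q3,q5} splits into {q1,q5} and {q3}.
No further refinement is possible. Final partition (3 blocks): {q1,q5} | {q4} | {q3}.

3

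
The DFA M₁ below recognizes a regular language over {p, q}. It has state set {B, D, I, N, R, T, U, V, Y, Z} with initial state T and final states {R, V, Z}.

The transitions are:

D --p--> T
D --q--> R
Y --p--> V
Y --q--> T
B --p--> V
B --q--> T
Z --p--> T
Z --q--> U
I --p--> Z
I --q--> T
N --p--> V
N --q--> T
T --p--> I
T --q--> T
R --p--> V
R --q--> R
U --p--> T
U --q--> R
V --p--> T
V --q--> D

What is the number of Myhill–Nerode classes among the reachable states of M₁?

Reachable states from the start: {D,I,R,T,U,V,Z}. Unreachable: {B,N,Y} — drop them.
P0 = {R,V,Z} | {D,I,T,U}.
On input p, block {R,V,Z} splits into {V,Z} and {R}.
On input p, block {D,I,T,U} splits into {D,T,U} and {I}.
On input p, block {D,T,U} splits into {D,U} and {T}.
Stable partition: {V,Z} | {D,U} | {R} | {I} | {T} — 5 equivalence classes.

5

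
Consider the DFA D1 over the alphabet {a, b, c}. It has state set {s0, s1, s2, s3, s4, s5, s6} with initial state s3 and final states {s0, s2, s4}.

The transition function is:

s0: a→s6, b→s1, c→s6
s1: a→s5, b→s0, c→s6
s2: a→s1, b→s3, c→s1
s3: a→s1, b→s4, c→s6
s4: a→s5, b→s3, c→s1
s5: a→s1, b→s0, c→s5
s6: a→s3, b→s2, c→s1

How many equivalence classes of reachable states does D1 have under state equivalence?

2

P0 = {s0,s2,s4} | {s1,s3,s5,s6}.
Stable partition: {s0,s2,s4} | {s1,s3,s5,s6} — 2 equivalence classes.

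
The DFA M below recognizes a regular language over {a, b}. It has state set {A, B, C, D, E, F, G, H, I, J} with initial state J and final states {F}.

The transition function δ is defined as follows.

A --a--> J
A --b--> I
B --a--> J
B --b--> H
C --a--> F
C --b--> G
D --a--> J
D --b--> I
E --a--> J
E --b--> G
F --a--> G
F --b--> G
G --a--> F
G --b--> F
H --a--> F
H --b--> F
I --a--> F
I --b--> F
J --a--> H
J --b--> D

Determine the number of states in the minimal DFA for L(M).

4

States {A,B,C,E} cannot be reached from the start state, so discard them.
Initial partition by acceptance: {F} | {D,G,H,I,J}.
On input a, block {D,G,H,I,J} splits into {G,H,I} and {D,J}.
Split {D,J} by δ(·,a) → {D} and {J}.
The partition is now stable with 4 blocks: {F} | {G,H,I} | {D} | {J}.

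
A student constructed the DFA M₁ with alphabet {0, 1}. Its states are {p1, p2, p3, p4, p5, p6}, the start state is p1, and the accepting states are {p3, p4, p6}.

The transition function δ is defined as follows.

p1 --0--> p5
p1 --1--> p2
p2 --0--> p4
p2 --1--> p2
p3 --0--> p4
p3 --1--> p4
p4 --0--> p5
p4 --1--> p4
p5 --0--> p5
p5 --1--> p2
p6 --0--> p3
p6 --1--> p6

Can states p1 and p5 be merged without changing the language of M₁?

Reachable states from the start: {p1,p2,p4,p5}. Unreachable: {p3,p6} — drop them.
P0 = {p4} | {p1,p2,p5}.
Split {p1,p2,p5} by δ(·,0) → {p1,p5} and {p2}.
Stable partition: {p4} | {p1,p5} | {p2} — 3 equivalence classes.
p1 and p5 lie in the same block of the stable partition, so they are equivalent — no string distinguishes them.

Yes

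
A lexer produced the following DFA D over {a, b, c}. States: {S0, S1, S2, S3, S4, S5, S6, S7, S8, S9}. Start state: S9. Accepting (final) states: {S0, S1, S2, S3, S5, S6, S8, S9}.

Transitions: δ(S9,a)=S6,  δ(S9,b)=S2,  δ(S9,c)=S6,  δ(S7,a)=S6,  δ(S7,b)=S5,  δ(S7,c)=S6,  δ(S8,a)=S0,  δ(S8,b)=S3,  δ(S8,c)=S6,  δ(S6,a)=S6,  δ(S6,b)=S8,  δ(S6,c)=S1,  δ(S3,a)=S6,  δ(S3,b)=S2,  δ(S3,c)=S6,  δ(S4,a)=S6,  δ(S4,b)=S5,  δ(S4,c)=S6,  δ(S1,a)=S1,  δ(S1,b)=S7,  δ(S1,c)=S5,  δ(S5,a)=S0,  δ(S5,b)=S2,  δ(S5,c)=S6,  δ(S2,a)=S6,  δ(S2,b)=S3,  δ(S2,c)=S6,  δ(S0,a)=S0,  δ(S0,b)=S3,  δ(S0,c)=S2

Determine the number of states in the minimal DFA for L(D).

First remove the unreachable states {S4}; 9 states remain.
Initial partition by acceptance: {S0,S1,S2,S3,S5,S6,S8,S9} | {S7}.
On input b, block {S0,S1,S2,S3,S5,S6,S8,S9} splits into {S0,S2,S3,S5,S6,S8,S9} and {S1}.
Refine {S0,S2,S3,S5,S6,S8,S9} on symbol c: members go to different blocks, giving {S0,S2,S3,S5,S8,S9} and {S6}.
On input a, block {S0,S2,S3,S5,S8,S9} splits into {S0,S5,S8} and {S2,S3,S9}.
Split {S0,S5,S8} by δ(·,c) → {S5,S8} and {S0}.
Stable partition: {S5,S8} | {S7} | {S1} | {S6} | {S2,S3,S9} | {S0} — 6 equivalence classes.

6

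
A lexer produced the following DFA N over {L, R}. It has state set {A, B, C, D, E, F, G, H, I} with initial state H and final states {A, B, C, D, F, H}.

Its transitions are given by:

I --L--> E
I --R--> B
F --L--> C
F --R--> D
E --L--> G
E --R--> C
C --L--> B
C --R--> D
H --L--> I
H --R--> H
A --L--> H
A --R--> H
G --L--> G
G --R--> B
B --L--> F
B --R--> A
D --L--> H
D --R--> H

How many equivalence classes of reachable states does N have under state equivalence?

4

Initial partition by acceptance: {A,B,C,D,F,H} | {E,G,I}.
Split {A,B,C,D,F,H} by δ(·,L) → {A,B,C,D,F} and {H}.
On input L, block {A,B,C,D,F} splits into {B,C,F} and {A,D}.
The partition is now stable with 4 blocks: {B,C,F} | {E,G,I} | {H} | {A,D}.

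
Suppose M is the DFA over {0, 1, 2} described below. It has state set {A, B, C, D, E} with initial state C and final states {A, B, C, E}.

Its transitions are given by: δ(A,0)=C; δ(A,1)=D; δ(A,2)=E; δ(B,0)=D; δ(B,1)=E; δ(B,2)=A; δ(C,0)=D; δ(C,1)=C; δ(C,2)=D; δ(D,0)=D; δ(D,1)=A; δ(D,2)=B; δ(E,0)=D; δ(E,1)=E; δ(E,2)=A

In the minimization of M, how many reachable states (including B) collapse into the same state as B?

2

Every state is reachable, so we keep all 5.
Start with accepting vs non-accepting: {A,B,C,E} | {D}.
On input 0, block {A,B,C,E} splits into {B,C,E} and {A}.
On input 2, block {B,C,E} splits into {B,E} and {C}.
The partition is now stable with 4 blocks: {B,E} | {D} | {A} | {C}.
The equivalence class containing B is {B,E}, of size 2.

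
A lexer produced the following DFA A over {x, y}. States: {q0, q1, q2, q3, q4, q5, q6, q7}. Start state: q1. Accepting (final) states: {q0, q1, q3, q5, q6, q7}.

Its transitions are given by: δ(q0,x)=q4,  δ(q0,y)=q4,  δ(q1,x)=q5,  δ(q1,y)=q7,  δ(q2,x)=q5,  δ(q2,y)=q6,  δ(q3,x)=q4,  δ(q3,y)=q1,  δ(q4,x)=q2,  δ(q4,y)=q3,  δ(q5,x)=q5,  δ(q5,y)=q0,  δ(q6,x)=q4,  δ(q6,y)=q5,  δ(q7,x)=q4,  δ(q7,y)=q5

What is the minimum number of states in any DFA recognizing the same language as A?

7

All states are reachable from the start state.
Initial partition by acceptance: {q0,q1,q3,q5,q6,q7} | {q2,q4}.
Split {q0,q1,q3,q5,q6,q7} by δ(·,x) → {q0,q3,q6,q7} and {q1,q5}.
Split {q0,q3,q6,q7} by δ(·,y) → {q3,q6,q7} and {q0}.
Refine {q2,q4} on symbol x: members go to different blocks, giving {q2} and {q4}.
Refine {q1,q5} on symbol y: members go to different blocks, giving {q1} and {q5}.
Split {q3,q6,q7} by δ(·,y) → {q6,q7} and {q3}.
The partition is now stable with 7 blocks: {q6,q7} | {q2} | {q1} | {q0} | {q4} | {q5} | {q3}.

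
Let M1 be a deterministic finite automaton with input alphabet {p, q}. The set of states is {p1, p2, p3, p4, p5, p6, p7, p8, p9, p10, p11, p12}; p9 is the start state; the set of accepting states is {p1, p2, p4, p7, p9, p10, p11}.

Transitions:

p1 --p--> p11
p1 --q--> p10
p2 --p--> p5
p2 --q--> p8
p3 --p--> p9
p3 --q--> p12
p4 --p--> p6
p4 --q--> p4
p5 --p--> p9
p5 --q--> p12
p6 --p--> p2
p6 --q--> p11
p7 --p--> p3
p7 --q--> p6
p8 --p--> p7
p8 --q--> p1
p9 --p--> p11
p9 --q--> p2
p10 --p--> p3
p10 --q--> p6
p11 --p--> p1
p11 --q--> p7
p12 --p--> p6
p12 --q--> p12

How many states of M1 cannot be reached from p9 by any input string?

Starting at p9 and following transitions, the reachable set is {p1, p2, p3, p5, p6, p7, p8, p9, p10, p11, p12}. That leaves p4 unreachable — 1 in total.

1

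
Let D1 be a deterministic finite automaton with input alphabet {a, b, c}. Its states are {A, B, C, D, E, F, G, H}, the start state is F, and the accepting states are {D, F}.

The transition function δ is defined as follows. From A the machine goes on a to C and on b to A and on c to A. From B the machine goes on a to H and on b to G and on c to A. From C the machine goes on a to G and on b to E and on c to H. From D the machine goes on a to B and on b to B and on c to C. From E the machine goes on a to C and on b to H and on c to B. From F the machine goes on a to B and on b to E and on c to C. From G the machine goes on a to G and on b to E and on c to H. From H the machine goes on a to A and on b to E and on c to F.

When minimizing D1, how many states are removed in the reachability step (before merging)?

BFS from F reaches {A, B, C, E, F, G, H}; the 1 state(s) D are never visited.

1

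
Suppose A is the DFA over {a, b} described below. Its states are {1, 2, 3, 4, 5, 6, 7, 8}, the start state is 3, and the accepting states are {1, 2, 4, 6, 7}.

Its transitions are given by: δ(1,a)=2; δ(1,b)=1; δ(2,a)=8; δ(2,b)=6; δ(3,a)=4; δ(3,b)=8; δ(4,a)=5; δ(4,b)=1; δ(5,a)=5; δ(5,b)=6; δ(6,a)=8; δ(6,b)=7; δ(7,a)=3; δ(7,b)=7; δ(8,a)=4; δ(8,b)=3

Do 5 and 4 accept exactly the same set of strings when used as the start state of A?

No

All states are reachable from the start state.
Initial partition by acceptance: {1,2,4,6,7} | {3,5,8}.
Split {1,2,4,6,7} by δ(·,a) → {2,4,6,7} and {1}.
Split {2,4,6,7} by δ(·,b) → {2,6,7} and {4}.
Refine {3,5,8} on symbol a: members go to different blocks, giving {3,8} and {5}.
The partition is now stable with 5 blocks: {2,6,7} | {3,8} | {1} | {4} | {5}.
5 and 4 end up in different blocks, so they are distinguishable. For instance, the string 'ε' is accepted from only 4.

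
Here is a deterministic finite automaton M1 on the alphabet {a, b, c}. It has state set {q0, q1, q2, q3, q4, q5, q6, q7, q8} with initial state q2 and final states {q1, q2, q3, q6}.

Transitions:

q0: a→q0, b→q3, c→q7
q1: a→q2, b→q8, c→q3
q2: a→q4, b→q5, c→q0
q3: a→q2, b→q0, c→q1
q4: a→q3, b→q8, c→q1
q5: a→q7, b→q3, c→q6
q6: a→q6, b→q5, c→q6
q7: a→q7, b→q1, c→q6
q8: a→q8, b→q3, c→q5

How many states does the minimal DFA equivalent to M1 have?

6

All states are reachable from the start state.
Start with accepting vs non-accepting: {q1,q2,q3,q6} | {q0,q4,q5,q7,q8}.
Split {q1,q2,q3,q6} by δ(·,a) → {q1,q3,q6} and {q2}.
On input a, block {q1,q3,q6} splits into {q1,q3} and {q6}.
Refine {q0,q4,q5,q7,q8} on symbol a: members go to different blocks, giving {q0,q5,q7,q8} and {q4}.
Split {q0,q5,q7,q8} by δ(·,c) → {q0,q8} and {q5,q7}.
No further refinement is possible. Final partition (6 blocks): {q1,q3} | {q0,q8} | {q2} | {q6} | {q4} | {q5,q7}.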